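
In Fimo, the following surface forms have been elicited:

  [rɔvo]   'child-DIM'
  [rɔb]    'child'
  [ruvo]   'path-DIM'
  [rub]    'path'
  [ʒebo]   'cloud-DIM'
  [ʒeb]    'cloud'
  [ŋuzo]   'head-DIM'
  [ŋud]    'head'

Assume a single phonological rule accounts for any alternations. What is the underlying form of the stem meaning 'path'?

The root 'path' surfaces as [ruvo] and [rub], with a stem-final [v] ~ [b] alternation.
But 'cloud' keeps [b] in both environments ([ʒebo], [ʒeb]), so there is no rule changing /b/ to [v] before the DIM suffix.
The underlying segment must be /v/; voiced fricatives become stops word-finally, yielding [b] there.

/ruv/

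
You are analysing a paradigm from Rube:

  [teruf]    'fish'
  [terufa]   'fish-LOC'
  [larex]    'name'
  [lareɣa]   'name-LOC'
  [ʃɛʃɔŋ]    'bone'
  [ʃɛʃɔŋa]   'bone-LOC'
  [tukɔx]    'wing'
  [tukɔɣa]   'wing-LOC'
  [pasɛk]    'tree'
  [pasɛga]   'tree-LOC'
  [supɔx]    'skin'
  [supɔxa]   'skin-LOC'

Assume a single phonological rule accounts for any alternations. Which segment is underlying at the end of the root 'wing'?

/ɣ/

The stem for 'wing' ends in [x] in [tukɔx] but [ɣ] in [tukɔɣa].
The stem 'skin' ([supɔx], [supɔxa]) shows [x] unchanged in both environments, so [x] cannot be basic with [ɣ] derived before the LOC suffix.
Therefore /ɣ/ is basic and [x] is derived by word-final obstruent devoicing (voiced obstruents become voiceless word-finally).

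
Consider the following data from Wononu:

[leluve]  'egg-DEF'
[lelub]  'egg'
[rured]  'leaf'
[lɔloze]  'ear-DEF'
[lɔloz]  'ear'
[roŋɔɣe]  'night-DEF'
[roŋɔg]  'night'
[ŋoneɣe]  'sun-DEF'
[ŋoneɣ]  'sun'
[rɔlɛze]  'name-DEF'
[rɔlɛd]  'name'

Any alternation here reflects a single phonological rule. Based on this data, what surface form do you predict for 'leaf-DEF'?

[rureze]

'name' shows [z] ~ [d] at the end of the stem ([rɔlɛze] vs [rɔlɛd]).
The stem 'ear' ([lɔloze], [lɔloz]) shows [z] unchanged in both environments, so [z] cannot be basic with [d] derived in isolation.
So /d/ is underlying, and a rule of intervocalic spirantization — voiced stops become fricatives between vowels — gives [z].
The one attested form of 'leaf', [rured], shows underlying /rured/. Applying the same rule between vowels gives [rureze].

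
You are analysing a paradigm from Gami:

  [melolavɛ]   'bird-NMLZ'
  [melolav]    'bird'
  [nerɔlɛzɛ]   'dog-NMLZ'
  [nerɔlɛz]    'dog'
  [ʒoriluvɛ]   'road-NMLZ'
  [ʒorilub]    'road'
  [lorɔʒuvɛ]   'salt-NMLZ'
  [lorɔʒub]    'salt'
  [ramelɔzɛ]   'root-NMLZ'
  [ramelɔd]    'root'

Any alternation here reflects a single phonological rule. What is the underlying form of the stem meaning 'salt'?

/lorɔʒub/

'salt' shows [v] ~ [b] at the end of the stem ([lorɔʒuvɛ] vs [lorɔʒub]).
But 'bird' keeps [v] in both environments ([melolavɛ], [melolav]), so there is no rule changing /v/ to [b] in isolation.
The alternation reflects intervocalic spirantization: voiced stops become fricatives between vowels. /b/ is underlying.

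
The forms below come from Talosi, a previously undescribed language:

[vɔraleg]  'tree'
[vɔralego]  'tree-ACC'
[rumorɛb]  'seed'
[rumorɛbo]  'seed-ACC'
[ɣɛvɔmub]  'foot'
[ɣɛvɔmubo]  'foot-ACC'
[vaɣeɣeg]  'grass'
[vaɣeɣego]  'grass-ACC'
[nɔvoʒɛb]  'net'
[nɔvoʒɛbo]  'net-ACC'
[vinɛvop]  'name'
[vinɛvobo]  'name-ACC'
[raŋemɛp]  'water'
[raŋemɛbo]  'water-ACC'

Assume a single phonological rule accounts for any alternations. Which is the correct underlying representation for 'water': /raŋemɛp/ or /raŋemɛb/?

In [raŋemɛp] and [raŋemɛbo] the final segment of 'water' alternates: [p] ~ [b].
The stem 'seed' ([rumorɛb], [rumorɛbo]) shows [b] unchanged in both environments, so [b] cannot be basic with [p] derived in isolation.
The alternation reflects intervocalic voicing: voiceless stops become voiced between vowels. /p/ is underlying.

/raŋemɛp/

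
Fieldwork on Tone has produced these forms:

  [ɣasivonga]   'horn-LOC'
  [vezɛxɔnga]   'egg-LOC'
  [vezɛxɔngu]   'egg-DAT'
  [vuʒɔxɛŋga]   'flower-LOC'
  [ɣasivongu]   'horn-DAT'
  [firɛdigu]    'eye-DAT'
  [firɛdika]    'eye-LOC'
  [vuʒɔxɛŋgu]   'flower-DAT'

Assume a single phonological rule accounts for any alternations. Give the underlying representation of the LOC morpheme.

The LOC morpheme has two allomorphs, [-ga] and [-ka].
By contrast the DAT suffix keeps its initial [g] throughout — that segment must be underlying.
So the underlying form is /-ka/, and voiceless stops become voiced after a nasal.

/-ka/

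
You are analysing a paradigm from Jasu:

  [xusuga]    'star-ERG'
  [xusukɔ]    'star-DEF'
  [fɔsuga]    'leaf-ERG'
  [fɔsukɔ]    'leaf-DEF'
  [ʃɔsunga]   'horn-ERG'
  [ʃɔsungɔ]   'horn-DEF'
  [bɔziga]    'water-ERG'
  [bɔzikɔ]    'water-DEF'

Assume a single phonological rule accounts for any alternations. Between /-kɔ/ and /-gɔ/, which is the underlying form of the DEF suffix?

The DEF suffix surfaces as [-gɔ] and [-kɔ], depending on the final segment of the stem.
By contrast the ERG suffix keeps its initial [g] throughout — that segment must be underlying.
The DEF suffix is therefore /-kɔ/ underlyingly, with post-nasal voicing: voiceless stops become voiced after a nasal.

/-kɔ/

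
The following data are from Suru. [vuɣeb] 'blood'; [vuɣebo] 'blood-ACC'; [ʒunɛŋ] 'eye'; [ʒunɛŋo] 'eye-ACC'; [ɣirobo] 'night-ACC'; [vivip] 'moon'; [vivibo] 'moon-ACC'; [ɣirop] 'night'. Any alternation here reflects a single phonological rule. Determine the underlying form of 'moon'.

The root 'moon' surfaces as [vivip] and [vivibo], with a stem-final [p] ~ [b] alternation.
If /b/ were underlying and a rule turned it into [p] in isolation, 'blood' would also alternate; but it has [b] in both [vuɣeb] and [vuɣebo].
The underlying segment must be /p/; voiceless stops become voiced between vowels, yielding [b] there.
The underlying form of 'moon' is therefore /vivip/.

/vivip/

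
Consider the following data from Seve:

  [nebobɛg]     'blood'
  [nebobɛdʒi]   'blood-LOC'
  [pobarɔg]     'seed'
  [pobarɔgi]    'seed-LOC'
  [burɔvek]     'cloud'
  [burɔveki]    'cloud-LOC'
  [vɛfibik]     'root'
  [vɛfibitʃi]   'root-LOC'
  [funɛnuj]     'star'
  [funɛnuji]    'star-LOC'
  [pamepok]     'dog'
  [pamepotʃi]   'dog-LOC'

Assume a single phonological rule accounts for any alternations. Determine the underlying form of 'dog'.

The root 'dog' surfaces as [pamepok] and [pamepotʃi], with a stem-final [k] ~ [tʃ] alternation.
If /k/ were underlying and a rule turned it into [tʃ] before the LOC suffix, 'cloud' would also alternate; but it has [k] in both [burɔvek] and [burɔveki].
Therefore /tʃ/ is basic and [k] is derived by depalatalization (palato-alveolar /tʃ/ and /dʒ/ become [k] and [g] when no front vowel follows).
So 'dog' = /pamepotʃ/.

/pamepotʃ/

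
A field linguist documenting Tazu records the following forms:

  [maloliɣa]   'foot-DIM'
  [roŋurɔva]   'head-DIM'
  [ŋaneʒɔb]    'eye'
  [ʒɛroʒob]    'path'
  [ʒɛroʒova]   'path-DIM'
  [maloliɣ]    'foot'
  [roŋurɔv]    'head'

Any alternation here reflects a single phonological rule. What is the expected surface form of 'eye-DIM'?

In [ʒɛroʒob] and [ʒɛroʒova] the final segment of 'path' alternates: [b] ~ [v].
The stem 'head' ([roŋurɔv], [roŋurɔva]) shows [v] unchanged in both environments, so [v] cannot be basic with [b] derived in isolation.
Therefore /b/ is basic and [v] is derived by intervocalic spirantization (voiced stops become fricatives between vowels).
From [ŋaneʒɔb] the stem 'eye' is /ŋaneʒɔb/; between vowels this yields [ŋaneʒɔva].

[ŋaneʒɔva]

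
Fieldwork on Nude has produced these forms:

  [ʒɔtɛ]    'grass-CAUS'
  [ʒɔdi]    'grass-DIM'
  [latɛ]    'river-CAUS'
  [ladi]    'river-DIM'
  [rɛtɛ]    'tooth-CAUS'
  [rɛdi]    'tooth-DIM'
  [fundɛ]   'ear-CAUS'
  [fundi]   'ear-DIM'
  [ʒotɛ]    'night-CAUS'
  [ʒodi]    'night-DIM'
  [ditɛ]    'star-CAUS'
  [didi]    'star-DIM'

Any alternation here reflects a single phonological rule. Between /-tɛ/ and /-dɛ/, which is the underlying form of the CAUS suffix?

The CAUS suffix surfaces as [-dɛ] and [-tɛ], depending on the final segment of the stem.
By contrast the DIM suffix keeps its initial [d] throughout — that segment must be underlying.
The CAUS suffix is therefore /-tɛ/ underlyingly, with post-nasal voicing: voiceless stops become voiced after a nasal.

/-tɛ/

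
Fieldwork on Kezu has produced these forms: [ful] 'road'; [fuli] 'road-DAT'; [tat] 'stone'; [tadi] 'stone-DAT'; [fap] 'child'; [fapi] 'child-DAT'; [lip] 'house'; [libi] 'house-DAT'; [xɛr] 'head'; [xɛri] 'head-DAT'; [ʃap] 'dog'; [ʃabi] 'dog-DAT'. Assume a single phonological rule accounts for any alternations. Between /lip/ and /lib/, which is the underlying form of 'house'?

In [lip] and [libi] the final segment of 'house' alternates: [p] ~ [b].
If /p/ were underlying and a rule turned it into [b] before the DAT suffix, 'child' would also alternate; but it has [p] in both [fap] and [fapi].
Therefore /b/ is basic and [p] is derived by word-final obstruent devoicing (voiced obstruents become voiceless word-finally).

/lib/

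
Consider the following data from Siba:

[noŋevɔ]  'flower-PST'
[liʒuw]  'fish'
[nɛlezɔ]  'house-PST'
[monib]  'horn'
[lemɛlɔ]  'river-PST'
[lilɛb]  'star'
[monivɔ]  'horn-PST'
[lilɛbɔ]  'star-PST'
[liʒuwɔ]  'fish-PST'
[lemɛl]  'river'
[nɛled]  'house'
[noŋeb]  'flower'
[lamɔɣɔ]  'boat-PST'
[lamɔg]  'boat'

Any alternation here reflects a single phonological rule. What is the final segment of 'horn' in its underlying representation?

/v/

The root 'horn' surfaces as [monivɔ] and [monib], with a stem-final [v] ~ [b] alternation.
But 'star' keeps [b] in both environments ([lilɛbɔ], [lilɛb]), so there is no rule changing /b/ to [v] before the PST suffix.
The underlying segment must be /v/; voiced fricatives become stops word-finally, yielding [b] there.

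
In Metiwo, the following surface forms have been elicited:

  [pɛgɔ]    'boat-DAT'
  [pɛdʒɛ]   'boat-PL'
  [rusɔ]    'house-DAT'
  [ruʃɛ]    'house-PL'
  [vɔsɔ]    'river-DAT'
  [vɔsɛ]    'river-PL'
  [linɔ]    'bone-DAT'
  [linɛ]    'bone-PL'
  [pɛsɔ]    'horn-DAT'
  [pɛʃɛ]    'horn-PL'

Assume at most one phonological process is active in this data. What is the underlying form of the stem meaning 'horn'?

/pɛʃ/

In [pɛsɔ] and [pɛʃɛ] the final segment of 'horn' alternates: [s] ~ [ʃ].
The stem 'river' ([vɔsɔ], [vɔsɛ]) shows [s] unchanged in both environments, so [s] cannot be basic with [ʃ] derived before the PL suffix.
The underlying segment must be /ʃ/; palato-alveolar /dʒ/ and /ʃ/ become [g] and [s] when no front vowel follows, yielding [s] there.
Hence 'horn' is /pɛʃ/ underlyingly.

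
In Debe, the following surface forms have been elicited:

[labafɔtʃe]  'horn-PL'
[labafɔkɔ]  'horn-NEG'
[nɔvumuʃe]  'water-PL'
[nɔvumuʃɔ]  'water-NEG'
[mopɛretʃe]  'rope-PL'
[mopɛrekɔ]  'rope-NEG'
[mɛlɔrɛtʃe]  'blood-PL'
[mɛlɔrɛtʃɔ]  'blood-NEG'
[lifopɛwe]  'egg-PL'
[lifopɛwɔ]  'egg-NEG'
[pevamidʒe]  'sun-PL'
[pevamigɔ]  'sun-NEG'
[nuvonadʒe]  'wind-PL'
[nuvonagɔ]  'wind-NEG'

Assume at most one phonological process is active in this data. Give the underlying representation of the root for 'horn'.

/labafɔk/

In [labafɔtʃe] and [labafɔkɔ] the final segment of 'horn' alternates: [tʃ] ~ [k].
Compare 'blood', with invariant [tʃ] in [mɛlɔrɛtʃe] and [mɛlɔrɛtʃɔ]: an analysis with underlying /tʃ/ and a rule producing [k] before the NEG suffix would wrongly predict alternation here too.
The alternation reflects palatalization before a front vowel: /k/ and /g/ become palato-alveolar [tʃ] and [dʒ] before a front vowel. /k/ is underlying.
Hence 'horn' is /labafɔk/ underlyingly.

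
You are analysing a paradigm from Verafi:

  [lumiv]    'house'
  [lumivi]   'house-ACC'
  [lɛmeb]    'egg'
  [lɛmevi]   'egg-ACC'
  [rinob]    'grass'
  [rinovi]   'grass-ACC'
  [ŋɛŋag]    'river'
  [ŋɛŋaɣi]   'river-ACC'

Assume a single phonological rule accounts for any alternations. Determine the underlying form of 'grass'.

The stem for 'grass' ends in [b] in [rinob] but [v] in [rinovi].
If /v/ were underlying and a rule turned it into [b] in isolation, 'house' would also alternate; but it has [v] in both [lumiv] and [lumivi].
The alternation reflects intervocalic spirantization: voiced stops become fricatives between vowels. /b/ is underlying.
So 'grass' = /rinob/.

/rinob/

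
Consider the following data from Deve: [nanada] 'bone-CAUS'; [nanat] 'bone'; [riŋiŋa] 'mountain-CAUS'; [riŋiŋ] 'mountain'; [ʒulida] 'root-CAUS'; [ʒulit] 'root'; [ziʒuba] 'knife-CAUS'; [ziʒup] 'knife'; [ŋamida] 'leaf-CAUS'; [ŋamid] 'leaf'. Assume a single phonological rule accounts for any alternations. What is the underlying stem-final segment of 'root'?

/t/

The stem for 'root' ends in [d] in [ʒulida] but [t] in [ʒulit].
But 'leaf' keeps [d] in both environments ([ŋamida], [ŋamid]), so there is no rule changing /d/ to [t] in isolation.
So /t/ is underlying, and a rule of intervocalic voicing — voiceless stops become voiced between vowels — gives [d].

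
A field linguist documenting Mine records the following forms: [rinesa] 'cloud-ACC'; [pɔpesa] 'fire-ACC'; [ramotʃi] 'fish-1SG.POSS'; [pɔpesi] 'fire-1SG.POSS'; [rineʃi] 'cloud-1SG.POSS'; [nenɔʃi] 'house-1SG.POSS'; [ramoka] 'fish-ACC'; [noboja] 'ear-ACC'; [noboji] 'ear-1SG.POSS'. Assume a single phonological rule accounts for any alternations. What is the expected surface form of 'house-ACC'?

'cloud' shows [s] ~ [ʃ] at the end of the stem ([rinesa] vs [rineʃi]).
But 'fire' keeps [s] in both environments ([pɔpesa], [pɔpesi]), so there is no rule changing /s/ to [ʃ] before the 1SG.POSS suffix.
So /ʃ/ is underlying, and a rule of depalatalization — palato-alveolar /tʃ/ and /ʃ/ become [k] and [s] when no front vowel follows — gives [s].
From [nenɔʃi] the stem 'house' is /nenɔʃ/; when no front vowel follows this yields [nenɔsa].

[nenɔsa]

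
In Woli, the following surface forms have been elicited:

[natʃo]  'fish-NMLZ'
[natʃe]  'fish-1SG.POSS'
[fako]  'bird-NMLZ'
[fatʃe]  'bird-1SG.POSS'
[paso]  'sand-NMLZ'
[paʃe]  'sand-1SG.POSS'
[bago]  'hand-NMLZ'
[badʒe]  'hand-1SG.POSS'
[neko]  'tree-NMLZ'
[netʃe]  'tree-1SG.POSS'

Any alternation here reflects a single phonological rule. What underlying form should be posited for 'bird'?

The root 'bird' surfaces as [fako] and [fatʃe], with a stem-final [k] ~ [tʃ] alternation.
Compare 'fish', with invariant [tʃ] in [natʃo] and [natʃe]: an analysis with underlying /tʃ/ and a rule producing [k] before the NMLZ suffix would wrongly predict alternation here too.
The alternation reflects palatalization before a front vowel: /k/, /g/ and /s/ become palato-alveolar [tʃ], [dʒ] and [ʃ] before a front vowel. /k/ is underlying.

/fak/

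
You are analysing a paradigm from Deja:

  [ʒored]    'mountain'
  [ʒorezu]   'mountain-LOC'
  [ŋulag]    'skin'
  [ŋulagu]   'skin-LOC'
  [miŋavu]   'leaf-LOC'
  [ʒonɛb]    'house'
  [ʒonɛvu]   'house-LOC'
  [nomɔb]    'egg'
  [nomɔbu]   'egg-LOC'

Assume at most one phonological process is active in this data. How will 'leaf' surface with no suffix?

The root 'house' surfaces as [ʒonɛb] and [ʒonɛvu], with a stem-final [b] ~ [v] alternation.
The stem 'egg' ([nomɔb], [nomɔbu]) shows [b] unchanged in both environments, so [b] cannot be basic with [v] derived before the LOC suffix.
The alternation reflects word-final hardening: voiced fricatives become stops word-finally. /v/ is underlying.
The one attested form of 'leaf', [miŋavu], shows underlying /miŋav/. Applying the same rule word-finally gives [miŋab].

[miŋab]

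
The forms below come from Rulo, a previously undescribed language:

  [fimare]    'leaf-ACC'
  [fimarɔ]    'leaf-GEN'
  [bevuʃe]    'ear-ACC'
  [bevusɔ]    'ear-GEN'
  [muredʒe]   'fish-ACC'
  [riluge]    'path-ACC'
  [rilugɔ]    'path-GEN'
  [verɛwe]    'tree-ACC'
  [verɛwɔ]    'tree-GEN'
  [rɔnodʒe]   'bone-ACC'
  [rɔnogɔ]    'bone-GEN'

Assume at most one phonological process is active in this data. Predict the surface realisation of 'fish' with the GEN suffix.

[muregɔ]

The root 'bone' surfaces as [rɔnodʒe] and [rɔnogɔ], with a stem-final [dʒ] ~ [g] alternation.
If /g/ were underlying and a rule turned it into [dʒ] before the ACC suffix, 'path' would also alternate; but it has [g] in both [riluge] and [rilugɔ].
The underlying segment must be /dʒ/; palato-alveolar /dʒ/ and /ʃ/ become [g] and [s] when no front vowel follows, yielding [g] there.
The one attested form of 'fish', [muredʒe], shows underlying /muredʒ/. Applying the same rule when no front vowel follows gives [muregɔ].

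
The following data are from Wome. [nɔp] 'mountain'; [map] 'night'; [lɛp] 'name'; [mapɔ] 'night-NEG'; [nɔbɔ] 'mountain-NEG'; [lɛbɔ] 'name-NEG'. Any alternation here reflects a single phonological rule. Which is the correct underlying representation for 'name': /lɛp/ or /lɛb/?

'name' shows [p] ~ [b] at the end of the stem ([lɛp] vs [lɛbɔ]).
Compare 'night', with invariant [p] in [map] and [mapɔ]: an analysis with underlying /p/ and a rule producing [b] before the NEG suffix would wrongly predict alternation here too.
Therefore /b/ is basic and [p] is derived by word-final obstruent devoicing (voiced obstruents become voiceless word-finally).

/lɛb/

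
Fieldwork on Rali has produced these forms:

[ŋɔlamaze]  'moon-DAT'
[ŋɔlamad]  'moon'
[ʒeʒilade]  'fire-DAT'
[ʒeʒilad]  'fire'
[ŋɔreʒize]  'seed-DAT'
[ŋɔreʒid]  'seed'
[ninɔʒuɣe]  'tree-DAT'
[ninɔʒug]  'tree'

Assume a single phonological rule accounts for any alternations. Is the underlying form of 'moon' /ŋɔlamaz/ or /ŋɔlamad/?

/ŋɔlamaz/

The root 'moon' surfaces as [ŋɔlamaze] and [ŋɔlamad], with a stem-final [z] ~ [d] alternation.
If /d/ were underlying and a rule turned it into [z] before the DAT suffix, 'fire' would also alternate; but it has [d] in both [ʒeʒilade] and [ʒeʒilad].
The alternation reflects word-final hardening: voiced fricatives become stops word-finally. /z/ is underlying.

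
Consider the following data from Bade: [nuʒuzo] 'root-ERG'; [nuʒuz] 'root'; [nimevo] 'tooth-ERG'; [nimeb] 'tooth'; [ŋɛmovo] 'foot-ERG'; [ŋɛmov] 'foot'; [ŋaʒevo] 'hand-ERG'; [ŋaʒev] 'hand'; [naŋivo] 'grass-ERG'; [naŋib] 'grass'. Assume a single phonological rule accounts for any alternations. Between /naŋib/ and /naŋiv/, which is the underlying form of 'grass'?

'grass' shows [v] ~ [b] at the end of the stem ([naŋivo] vs [naŋib]).
Compare 'foot', with invariant [v] in [ŋɛmovo] and [ŋɛmov]: an analysis with underlying /v/ and a rule producing [b] in isolation would wrongly predict alternation here too.
So /b/ is underlying, and a rule of intervocalic spirantization — voiced stops become fricatives between vowels — gives [v].

/naŋib/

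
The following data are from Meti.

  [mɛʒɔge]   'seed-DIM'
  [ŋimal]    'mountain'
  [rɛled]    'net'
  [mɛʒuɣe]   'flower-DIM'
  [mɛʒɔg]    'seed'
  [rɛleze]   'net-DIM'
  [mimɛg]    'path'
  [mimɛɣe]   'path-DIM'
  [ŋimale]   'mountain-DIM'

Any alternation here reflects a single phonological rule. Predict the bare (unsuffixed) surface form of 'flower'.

In [mimɛɣe] and [mimɛg] the final segment of 'path' alternates: [ɣ] ~ [g].
If /g/ were underlying and a rule turned it into [ɣ] before the DIM suffix, 'seed' would also alternate; but it has [g] in both [mɛʒɔge] and [mɛʒɔg].
The underlying segment must be /ɣ/; voiced fricatives become stops word-finally, yielding [g] there.
The one attested form of 'flower', [mɛʒuɣe], shows underlying /mɛʒuɣ/. Applying the same rule word-finally gives [mɛʒug].

[mɛʒug]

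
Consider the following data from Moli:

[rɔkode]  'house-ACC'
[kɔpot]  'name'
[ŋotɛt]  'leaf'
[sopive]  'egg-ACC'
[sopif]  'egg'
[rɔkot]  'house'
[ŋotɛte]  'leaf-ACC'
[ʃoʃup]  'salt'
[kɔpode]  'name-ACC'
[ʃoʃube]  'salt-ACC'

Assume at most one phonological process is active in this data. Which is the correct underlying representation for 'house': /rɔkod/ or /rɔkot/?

/rɔkod/

The stem for 'house' ends in [d] in [rɔkode] but [t] in [rɔkot].
If /t/ were underlying and a rule turned it into [d] before the ACC suffix, 'leaf' would also alternate; but it has [t] in both [ŋotɛte] and [ŋotɛt].
So /d/ is underlying, and a rule of word-final obstruent devoicing — voiced obstruents become voiceless word-finally — gives [t].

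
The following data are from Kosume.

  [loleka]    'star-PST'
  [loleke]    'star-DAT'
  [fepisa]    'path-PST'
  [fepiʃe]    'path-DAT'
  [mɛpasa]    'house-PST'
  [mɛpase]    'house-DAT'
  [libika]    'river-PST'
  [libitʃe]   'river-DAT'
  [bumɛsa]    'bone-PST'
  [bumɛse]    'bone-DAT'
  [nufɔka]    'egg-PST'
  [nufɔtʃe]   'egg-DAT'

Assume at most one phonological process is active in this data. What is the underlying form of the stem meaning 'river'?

The stem for 'river' ends in [k] in [libika] but [tʃ] in [libitʃe].
The stem 'star' ([loleka], [loleke]) shows [k] unchanged in both environments, so [k] cannot be basic with [tʃ] derived before the DAT suffix.
So /tʃ/ is underlying, and a rule of depalatalization — palato-alveolar /tʃ/ and /ʃ/ become [k] and [s] when no front vowel follows — gives [k].
So 'river' = /libitʃ/.

/libitʃ/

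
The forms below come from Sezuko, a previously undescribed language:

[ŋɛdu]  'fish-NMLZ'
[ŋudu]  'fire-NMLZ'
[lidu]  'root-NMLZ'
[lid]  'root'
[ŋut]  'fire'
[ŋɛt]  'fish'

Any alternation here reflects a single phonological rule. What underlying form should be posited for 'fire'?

The root 'fire' surfaces as [ŋudu] and [ŋut], with a stem-final [d] ~ [t] alternation.
The stem 'root' ([lidu], [lid]) shows [d] unchanged in both environments, so [d] cannot be basic with [t] derived in isolation.
The alternation reflects intervocalic voicing: voiceless stops become voiced between vowels. /t/ is underlying.
Hence 'fire' is /ŋut/ underlyingly.

/ŋut/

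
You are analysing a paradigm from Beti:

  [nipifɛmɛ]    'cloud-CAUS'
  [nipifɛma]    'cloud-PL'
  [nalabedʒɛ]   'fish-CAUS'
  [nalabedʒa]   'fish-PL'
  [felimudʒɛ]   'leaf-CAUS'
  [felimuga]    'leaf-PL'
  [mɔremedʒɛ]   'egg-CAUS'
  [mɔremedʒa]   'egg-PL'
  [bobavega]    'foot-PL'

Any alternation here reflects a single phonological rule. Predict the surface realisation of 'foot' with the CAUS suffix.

[bobavedʒɛ]

'leaf' shows [dʒ] ~ [g] at the end of the stem ([felimudʒɛ] vs [felimuga]).
But 'egg' keeps [dʒ] in both environments ([mɔremedʒɛ], [mɔremedʒa]), so there is no rule changing /dʒ/ to [g] before the PL suffix.
The underlying segment must be /g/; /g/ becomes palato-alveolar [dʒ] before a front vowel, yielding [dʒ] there.
The one attested form of 'foot', [bobavega], shows underlying /bobaveg/. Applying the same rule before a front vowel gives [bobavedʒɛ].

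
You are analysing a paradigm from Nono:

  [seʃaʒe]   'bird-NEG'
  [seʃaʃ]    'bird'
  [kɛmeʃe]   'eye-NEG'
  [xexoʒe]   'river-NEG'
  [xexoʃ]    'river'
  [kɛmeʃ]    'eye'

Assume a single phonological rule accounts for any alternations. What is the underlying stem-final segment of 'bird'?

/ʒ/

'bird' shows [ʒ] ~ [ʃ] at the end of the stem ([seʃaʒe] vs [seʃaʃ]).
Compare 'eye', with invariant [ʃ] in [kɛmeʃe] and [kɛmeʃ]: an analysis with underlying /ʃ/ and a rule producing [ʒ] before the NEG suffix would wrongly predict alternation here too.
So /ʒ/ is underlying, and a rule of word-final obstruent devoicing — voiced obstruents become voiceless word-finally — gives [ʃ].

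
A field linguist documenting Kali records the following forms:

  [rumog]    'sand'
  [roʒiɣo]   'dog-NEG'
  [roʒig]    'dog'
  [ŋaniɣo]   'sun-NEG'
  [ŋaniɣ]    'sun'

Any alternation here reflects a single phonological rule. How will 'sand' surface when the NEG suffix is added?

[rumoɣo]

'dog' shows [ɣ] ~ [g] at the end of the stem ([roʒiɣo] vs [roʒig]).
But 'sun' keeps [ɣ] in both environments ([ŋaniɣo], [ŋaniɣ]), so there is no rule changing /ɣ/ to [g] in isolation.
So /g/ is underlying, and a rule of intervocalic spirantization — voiced stops become fricatives between vowels — gives [ɣ].
The one attested form of 'sand', [rumog], shows underlying /rumog/. Applying the same rule between vowels gives [rumoɣo].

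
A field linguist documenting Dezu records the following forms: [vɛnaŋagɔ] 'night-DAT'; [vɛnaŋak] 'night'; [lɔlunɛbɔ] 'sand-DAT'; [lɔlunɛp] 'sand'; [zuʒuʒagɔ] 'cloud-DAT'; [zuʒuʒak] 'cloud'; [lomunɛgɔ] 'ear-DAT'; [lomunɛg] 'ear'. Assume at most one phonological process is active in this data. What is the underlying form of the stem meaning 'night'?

In [vɛnaŋagɔ] and [vɛnaŋak] the final segment of 'night' alternates: [g] ~ [k].
But 'ear' keeps [g] in both environments ([lomunɛgɔ], [lomunɛg]), so there is no rule changing /g/ to [k] in isolation.
The underlying segment must be /k/; voiceless stops become voiced between vowels, yielding [g] there.

/vɛnaŋak/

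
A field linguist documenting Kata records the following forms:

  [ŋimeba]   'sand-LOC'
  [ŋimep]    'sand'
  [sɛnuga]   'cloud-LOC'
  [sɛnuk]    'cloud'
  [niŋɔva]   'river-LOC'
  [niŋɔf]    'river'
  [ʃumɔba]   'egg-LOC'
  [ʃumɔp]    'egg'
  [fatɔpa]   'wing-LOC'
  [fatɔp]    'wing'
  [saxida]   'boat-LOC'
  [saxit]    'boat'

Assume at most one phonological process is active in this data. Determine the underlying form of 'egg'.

/ʃumɔb/

In [ʃumɔba] and [ʃumɔp] the final segment of 'egg' alternates: [b] ~ [p].
Compare 'wing', with invariant [p] in [fatɔpa] and [fatɔp]: an analysis with underlying /p/ and a rule producing [b] before the LOC suffix would wrongly predict alternation here too.
The alternation reflects word-final obstruent devoicing: voiced obstruents become voiceless word-finally. /b/ is underlying.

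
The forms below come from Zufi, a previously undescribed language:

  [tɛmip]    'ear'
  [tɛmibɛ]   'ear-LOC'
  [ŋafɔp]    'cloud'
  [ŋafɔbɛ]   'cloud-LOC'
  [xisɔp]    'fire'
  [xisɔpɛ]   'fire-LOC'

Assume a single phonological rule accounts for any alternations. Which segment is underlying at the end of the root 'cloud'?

/b/

'cloud' shows [p] ~ [b] at the end of the stem ([ŋafɔp] vs [ŋafɔbɛ]).
Compare 'fire', with invariant [p] in [xisɔp] and [xisɔpɛ]: an analysis with underlying /p/ and a rule producing [b] before the LOC suffix would wrongly predict alternation here too.
The underlying segment must be /b/; voiced obstruents become voiceless word-finally, yielding [p] there.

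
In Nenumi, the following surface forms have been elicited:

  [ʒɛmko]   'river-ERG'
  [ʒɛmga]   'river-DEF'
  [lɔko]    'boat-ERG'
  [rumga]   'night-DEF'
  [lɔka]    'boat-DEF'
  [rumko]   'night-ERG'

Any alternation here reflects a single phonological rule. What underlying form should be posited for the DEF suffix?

The DEF morpheme has two allomorphs, [-ga] and [-ka].
The ERG suffix, which begins with [k], is invariant after every stem; so [k] is not altered by any rule here.
The DEF suffix is therefore /-ga/ underlyingly, with post-vocalic devoicing: voiced stops become voiceless after a vowel.

/-ga/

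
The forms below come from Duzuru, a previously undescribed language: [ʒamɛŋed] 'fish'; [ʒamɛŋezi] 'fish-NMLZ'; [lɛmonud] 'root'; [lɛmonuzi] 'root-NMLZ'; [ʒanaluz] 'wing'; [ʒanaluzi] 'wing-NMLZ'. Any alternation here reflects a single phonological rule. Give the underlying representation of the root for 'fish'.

The root 'fish' surfaces as [ʒamɛŋed] and [ʒamɛŋezi], with a stem-final [d] ~ [z] alternation.
If /z/ were underlying and a rule turned it into [d] in isolation, 'wing' would also alternate; but it has [z] in both [ʒanaluz] and [ʒanaluzi].
Therefore /d/ is basic and [z] is derived by intervocalic spirantization (voiced stops become fricatives between vowels).

/ʒamɛŋed/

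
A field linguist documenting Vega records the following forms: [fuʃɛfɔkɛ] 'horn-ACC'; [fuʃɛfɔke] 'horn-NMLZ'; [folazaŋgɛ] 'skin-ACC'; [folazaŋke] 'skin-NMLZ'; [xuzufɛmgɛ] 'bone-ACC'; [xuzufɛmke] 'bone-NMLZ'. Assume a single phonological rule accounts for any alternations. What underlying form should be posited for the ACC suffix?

/-gɛ/

The ACC suffix surfaces as [-gɛ] and [-kɛ], depending on the final segment of the stem.
By contrast the NMLZ suffix keeps its initial [k] throughout — that segment must be underlying.
The ACC suffix is therefore /-gɛ/ underlyingly, with post-vocalic devoicing: voiced stops become voiceless after a vowel.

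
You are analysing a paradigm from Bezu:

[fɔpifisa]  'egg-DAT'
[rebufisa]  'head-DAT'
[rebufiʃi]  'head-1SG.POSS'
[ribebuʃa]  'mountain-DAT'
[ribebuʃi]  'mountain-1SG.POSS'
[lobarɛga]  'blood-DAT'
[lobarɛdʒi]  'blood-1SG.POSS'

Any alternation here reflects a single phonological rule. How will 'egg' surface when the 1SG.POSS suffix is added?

[fɔpifiʃi]

The stem for 'head' ends in [s] in [rebufisa] but [ʃ] in [rebufiʃi].
If /ʃ/ were underlying and a rule turned it into [s] before the DAT suffix, 'mountain' would also alternate; but it has [ʃ] in both [ribebuʃa] and [ribebuʃi].
The underlying segment must be /s/; /g/ and /s/ become palato-alveolar [dʒ] and [ʃ] before a front vowel, yielding [ʃ] there.
The one attested form of 'egg', [fɔpifisa], shows underlying /fɔpifis/. Applying the same rule before a front vowel gives [fɔpifiʃi].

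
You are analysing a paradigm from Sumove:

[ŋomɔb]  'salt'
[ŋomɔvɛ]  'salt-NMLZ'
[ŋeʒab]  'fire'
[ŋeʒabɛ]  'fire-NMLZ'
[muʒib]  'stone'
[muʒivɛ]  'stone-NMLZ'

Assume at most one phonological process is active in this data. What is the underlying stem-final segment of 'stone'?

/v/

The root 'stone' surfaces as [muʒib] and [muʒivɛ], with a stem-final [b] ~ [v] alternation.
The stem 'fire' ([ŋeʒab], [ŋeʒabɛ]) shows [b] unchanged in both environments, so [b] cannot be basic with [v] derived before the NMLZ suffix.
Therefore /v/ is basic and [b] is derived by word-final hardening (voiced fricatives become stops word-finally).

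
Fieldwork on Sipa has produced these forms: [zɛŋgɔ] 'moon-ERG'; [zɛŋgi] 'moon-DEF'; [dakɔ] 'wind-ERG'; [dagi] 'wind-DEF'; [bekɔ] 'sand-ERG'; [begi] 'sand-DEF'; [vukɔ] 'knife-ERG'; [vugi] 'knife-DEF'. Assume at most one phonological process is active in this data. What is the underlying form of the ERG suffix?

The ERG suffix surfaces as [-gɔ] and [-kɔ], depending on the final segment of the stem.
By contrast the DEF suffix keeps its initial [g] throughout — that segment must be underlying.
So the underlying form is /-kɔ/, and voiceless stops become voiced after a nasal.

/-kɔ/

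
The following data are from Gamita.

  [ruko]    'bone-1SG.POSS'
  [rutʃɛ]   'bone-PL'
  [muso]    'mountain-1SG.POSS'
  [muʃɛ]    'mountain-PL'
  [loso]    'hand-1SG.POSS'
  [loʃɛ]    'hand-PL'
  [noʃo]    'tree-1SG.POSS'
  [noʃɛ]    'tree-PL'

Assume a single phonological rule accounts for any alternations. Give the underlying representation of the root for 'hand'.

/los/

The root 'hand' surfaces as [loso] and [loʃɛ], with a stem-final [s] ~ [ʃ] alternation.
The stem 'tree' ([noʃo], [noʃɛ]) shows [ʃ] unchanged in both environments, so [ʃ] cannot be basic with [s] derived before the 1SG.POSS suffix.
Therefore /s/ is basic and [ʃ] is derived by palatalization before a front vowel (/k/ and /s/ become palato-alveolar [tʃ] and [ʃ] before a front vowel).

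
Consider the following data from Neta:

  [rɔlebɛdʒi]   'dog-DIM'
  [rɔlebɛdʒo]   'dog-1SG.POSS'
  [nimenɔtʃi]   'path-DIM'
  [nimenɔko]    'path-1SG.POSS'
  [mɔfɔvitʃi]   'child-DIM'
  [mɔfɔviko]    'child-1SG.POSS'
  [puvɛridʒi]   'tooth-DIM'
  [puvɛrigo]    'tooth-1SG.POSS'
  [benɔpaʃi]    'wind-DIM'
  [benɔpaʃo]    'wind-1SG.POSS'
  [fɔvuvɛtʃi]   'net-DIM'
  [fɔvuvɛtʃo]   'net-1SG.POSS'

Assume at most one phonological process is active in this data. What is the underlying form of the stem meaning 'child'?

/mɔfɔvik/

'child' shows [tʃ] ~ [k] at the end of the stem ([mɔfɔvitʃi] vs [mɔfɔviko]).
But 'net' keeps [tʃ] in both environments ([fɔvuvɛtʃi], [fɔvuvɛtʃo]), so there is no rule changing /tʃ/ to [k] before the 1SG.POSS suffix.
The underlying segment must be /k/; /k/ and /g/ become palato-alveolar [tʃ] and [dʒ] before a front vowel, yielding [tʃ] there.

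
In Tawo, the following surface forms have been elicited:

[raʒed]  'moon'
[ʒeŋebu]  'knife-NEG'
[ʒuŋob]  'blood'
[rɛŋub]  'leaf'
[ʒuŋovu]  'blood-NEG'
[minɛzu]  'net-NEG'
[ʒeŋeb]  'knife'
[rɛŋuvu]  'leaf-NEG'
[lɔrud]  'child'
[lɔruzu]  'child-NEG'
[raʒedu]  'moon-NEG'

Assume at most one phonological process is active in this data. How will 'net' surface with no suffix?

[minɛd]

The root 'child' surfaces as [lɔruzu] and [lɔrud], with a stem-final [z] ~ [d] alternation.
The stem 'moon' ([raʒedu], [raʒed]) shows [d] unchanged in both environments, so [d] cannot be basic with [z] derived before the NEG suffix.
So /z/ is underlying, and a rule of word-final hardening — voiced fricatives become stops word-finally — gives [d].
From [minɛzu] the stem 'net' is /minɛz/; word-finally this yields [minɛd].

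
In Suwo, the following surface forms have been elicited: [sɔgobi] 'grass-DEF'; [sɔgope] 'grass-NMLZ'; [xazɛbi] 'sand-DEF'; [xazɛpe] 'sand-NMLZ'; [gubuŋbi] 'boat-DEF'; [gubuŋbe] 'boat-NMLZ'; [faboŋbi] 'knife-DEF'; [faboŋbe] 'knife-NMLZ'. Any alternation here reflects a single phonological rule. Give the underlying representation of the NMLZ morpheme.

The NMLZ morpheme has two allomorphs, [-be] and [-pe].
The DEF suffix, which begins with [b], is invariant after every stem; so [b] is not altered by any rule here.
The NMLZ suffix is therefore /-pe/ underlyingly, with post-nasal voicing: voiceless stops become voiced after a nasal.

/-pe/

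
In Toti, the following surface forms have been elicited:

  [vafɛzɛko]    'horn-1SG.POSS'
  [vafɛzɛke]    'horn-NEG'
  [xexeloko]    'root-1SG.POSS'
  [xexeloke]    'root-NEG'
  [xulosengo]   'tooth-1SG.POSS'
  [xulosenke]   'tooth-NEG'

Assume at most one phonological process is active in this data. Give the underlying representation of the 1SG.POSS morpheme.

The 1SG.POSS suffix surfaces as [-go] and [-ko], depending on the final segment of the stem.
By contrast the NEG suffix keeps its initial [k] throughout — that segment must be underlying.
The 1SG.POSS suffix is therefore /-go/ underlyingly, with post-vocalic devoicing: voiced stops become voiceless after a vowel.

/-go/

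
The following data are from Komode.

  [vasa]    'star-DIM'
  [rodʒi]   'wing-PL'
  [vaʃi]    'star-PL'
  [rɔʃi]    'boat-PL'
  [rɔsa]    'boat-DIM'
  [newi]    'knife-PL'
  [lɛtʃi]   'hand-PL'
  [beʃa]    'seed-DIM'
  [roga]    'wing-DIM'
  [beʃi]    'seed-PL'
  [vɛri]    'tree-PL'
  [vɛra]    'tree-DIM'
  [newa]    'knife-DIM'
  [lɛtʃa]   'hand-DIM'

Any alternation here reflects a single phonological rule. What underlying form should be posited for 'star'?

/vas/

'star' shows [ʃ] ~ [s] at the end of the stem ([vaʃi] vs [vasa]).
But 'seed' keeps [ʃ] in both environments ([beʃi], [beʃa]), so there is no rule changing /ʃ/ to [s] before the DIM suffix.
The underlying segment must be /s/; /g/ and /s/ become palato-alveolar [dʒ] and [ʃ] before a front vowel, yielding [ʃ] there.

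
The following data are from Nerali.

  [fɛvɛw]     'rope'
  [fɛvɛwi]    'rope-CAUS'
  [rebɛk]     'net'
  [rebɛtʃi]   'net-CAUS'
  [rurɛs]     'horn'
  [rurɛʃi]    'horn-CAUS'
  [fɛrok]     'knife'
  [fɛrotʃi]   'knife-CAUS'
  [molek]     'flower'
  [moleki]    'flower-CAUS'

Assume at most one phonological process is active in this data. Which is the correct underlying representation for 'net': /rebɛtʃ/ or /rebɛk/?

The root 'net' surfaces as [rebɛk] and [rebɛtʃi], with a stem-final [k] ~ [tʃ] alternation.
If /k/ were underlying and a rule turned it into [tʃ] before the CAUS suffix, 'flower' would also alternate; but it has [k] in both [molek] and [moleki].
So /tʃ/ is underlying, and a rule of depalatalization — palato-alveolar /tʃ/ and /ʃ/ become [k] and [s] when no front vowel follows — gives [k].

/rebɛtʃ/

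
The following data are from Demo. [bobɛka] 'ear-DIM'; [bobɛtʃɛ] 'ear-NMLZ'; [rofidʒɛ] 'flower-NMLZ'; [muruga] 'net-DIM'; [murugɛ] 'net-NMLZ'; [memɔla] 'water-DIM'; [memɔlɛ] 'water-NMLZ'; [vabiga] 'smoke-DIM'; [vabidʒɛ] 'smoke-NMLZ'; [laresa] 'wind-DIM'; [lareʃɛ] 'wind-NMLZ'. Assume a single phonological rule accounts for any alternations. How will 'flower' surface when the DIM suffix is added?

[rofiga]

In [vabiga] and [vabidʒɛ] the final segment of 'smoke' alternates: [g] ~ [dʒ].
If /g/ were underlying and a rule turned it into [dʒ] before the NMLZ suffix, 'net' would also alternate; but it has [g] in both [muruga] and [murugɛ].
The alternation reflects depalatalization: palato-alveolar /tʃ/, /dʒ/ and /ʃ/ become [k], [g] and [s] when no front vowel follows. /dʒ/ is underlying.
From [rofidʒɛ] the stem 'flower' is /rofidʒ/; when no front vowel follows this yields [rofiga].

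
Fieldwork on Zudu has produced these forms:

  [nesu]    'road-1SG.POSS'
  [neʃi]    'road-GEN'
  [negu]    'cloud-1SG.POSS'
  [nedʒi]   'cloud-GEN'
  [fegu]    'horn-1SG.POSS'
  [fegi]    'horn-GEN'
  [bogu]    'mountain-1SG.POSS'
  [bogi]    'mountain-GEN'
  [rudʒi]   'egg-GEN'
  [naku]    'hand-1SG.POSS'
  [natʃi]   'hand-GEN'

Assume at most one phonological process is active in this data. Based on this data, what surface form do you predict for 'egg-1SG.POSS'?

[rugu]

The stem for 'cloud' ends in [g] in [negu] but [dʒ] in [nedʒi].
If /g/ were underlying and a rule turned it into [dʒ] before the GEN suffix, 'horn' would also alternate; but it has [g] in both [fegu] and [fegi].
The alternation reflects depalatalization: palato-alveolar /tʃ/, /dʒ/ and /ʃ/ become [k], [g] and [s] when no front vowel follows. /dʒ/ is underlying.
The one attested form of 'egg', [rudʒi], shows underlying /rudʒ/. Applying the same rule when no front vowel follows gives [rugu].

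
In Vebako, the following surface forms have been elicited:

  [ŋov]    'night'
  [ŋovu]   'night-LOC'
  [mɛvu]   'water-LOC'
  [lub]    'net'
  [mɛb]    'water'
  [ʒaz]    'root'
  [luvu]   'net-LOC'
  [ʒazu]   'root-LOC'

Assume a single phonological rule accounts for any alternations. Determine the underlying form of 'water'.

In [mɛvu] and [mɛb] the final segment of 'water' alternates: [v] ~ [b].
But 'night' keeps [v] in both environments ([ŋovu], [ŋov]), so there is no rule changing /v/ to [b] in isolation.
Therefore /b/ is basic and [v] is derived by intervocalic spirantization (voiced stops become fricatives between vowels).

/mɛb/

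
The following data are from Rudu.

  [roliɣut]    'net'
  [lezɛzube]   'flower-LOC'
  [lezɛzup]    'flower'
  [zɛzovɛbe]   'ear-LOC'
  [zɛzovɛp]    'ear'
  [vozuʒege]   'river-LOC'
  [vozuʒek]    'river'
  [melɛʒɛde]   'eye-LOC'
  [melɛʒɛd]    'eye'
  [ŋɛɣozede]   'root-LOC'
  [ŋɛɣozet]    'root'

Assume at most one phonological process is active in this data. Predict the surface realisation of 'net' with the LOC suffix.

The root 'root' surfaces as [ŋɛɣozede] and [ŋɛɣozet], with a stem-final [d] ~ [t] alternation.
The stem 'eye' ([melɛʒɛde], [melɛʒɛd]) shows [d] unchanged in both environments, so [d] cannot be basic with [t] derived in isolation.
Therefore /t/ is basic and [d] is derived by intervocalic voicing (voiceless stops become voiced between vowels).
The one attested form of 'net', [roliɣut], shows underlying /roliɣut/. Applying the same rule between vowels gives [roliɣude].

[roliɣude]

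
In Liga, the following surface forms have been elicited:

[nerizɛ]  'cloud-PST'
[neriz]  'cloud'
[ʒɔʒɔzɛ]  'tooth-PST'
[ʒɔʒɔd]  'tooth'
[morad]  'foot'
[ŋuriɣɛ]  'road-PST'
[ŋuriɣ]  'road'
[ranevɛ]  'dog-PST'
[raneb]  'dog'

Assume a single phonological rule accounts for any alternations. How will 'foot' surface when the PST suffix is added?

[morazɛ]

The stem for 'tooth' ends in [z] in [ʒɔʒɔzɛ] but [d] in [ʒɔʒɔd].
Compare 'cloud', with invariant [z] in [nerizɛ] and [neriz]: an analysis with underlying /z/ and a rule producing [d] in isolation would wrongly predict alternation here too.
The underlying segment must be /d/; voiced stops become fricatives between vowels, yielding [z] there.
From [morad] the stem 'foot' is /morad/; between vowels this yields [morazɛ].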